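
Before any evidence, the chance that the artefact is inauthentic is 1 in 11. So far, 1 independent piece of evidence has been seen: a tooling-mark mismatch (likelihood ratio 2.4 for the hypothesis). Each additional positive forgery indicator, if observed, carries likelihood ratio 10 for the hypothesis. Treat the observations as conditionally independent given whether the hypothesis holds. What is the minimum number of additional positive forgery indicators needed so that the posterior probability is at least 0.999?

4

Prior odds = (1/11)/(10/11) = 0.1.
Bayes factor of the evidence already in hand = 2.4.
Odds after that evidence = 0.1 × 2.4 = 0.24.
Target odds = 0.999/0.001 = 999.
Need 10ⁿ ≥ 999 ÷ 0.24 = 4162.5.
10³ = 1000 falls short of 4162.5 but 10⁴ = 10000 reaches it, so n = 4.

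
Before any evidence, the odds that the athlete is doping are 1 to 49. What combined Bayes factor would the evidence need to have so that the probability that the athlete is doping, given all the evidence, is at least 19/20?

Prior odds = 1/49.
Target odds = 0.95/0.05 = 19.
Required Bayes factor = 19 ÷ (1/49) = 931.

931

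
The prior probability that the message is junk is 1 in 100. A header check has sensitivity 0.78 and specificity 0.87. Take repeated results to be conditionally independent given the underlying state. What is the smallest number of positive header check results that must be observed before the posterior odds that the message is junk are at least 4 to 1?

4

Prior odds: 0.01 ÷ 0.99 = 1/99.
False-positive rate = 1 − 0.87 = 0.13; likelihood ratio of a positive = 0.78/0.13 = 6.
Target odds = 4.
Require 6ⁿ ≥ 4 ÷ (1/99) = 396.
6³ = 216 falls short of 396 but 6⁴ = 1296 reaches it, so n = 4.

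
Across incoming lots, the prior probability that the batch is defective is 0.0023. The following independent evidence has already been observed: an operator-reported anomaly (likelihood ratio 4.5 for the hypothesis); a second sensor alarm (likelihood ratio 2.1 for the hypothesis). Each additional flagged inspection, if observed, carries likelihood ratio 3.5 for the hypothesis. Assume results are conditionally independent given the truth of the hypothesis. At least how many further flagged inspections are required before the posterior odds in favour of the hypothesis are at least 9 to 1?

Prior odds = 0.0023/0.9977 = 23/9977.
Combined Bayes factor of the evidence already in hand = 4.5 × 2.1 = 9.45.
Odds after that evidence = (23/9977) × 9.45 = 4347/199540.
Target odds = 9.
Need 3.5ⁿ ≥ 9 ÷ (4347/199540) = 199540/483.
3.5⁴ = 150.0625 falls short of 199540/483 but 3.5⁵ = 525.21875 reaches it, so n = 5.

5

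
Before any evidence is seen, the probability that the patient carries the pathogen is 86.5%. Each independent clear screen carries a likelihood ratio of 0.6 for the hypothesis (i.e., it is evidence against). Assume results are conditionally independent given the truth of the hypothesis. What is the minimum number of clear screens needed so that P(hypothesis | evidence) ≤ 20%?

7

Prior odds: 0.865 ÷ 0.135 = 173/27.
Likelihood ratio per clear screen = 0.6.
Target odds: 0.2 ÷ 0.8 = 0.25.
Need (173/27) × 0.6ⁿ ≤ 0.25, i.e. 0.6ⁿ ≤ 27/692.
0.6⁶ = 729/15625 is still above 27/692 but 0.6⁷ = 2187/78125 is at or below it, so n = 7.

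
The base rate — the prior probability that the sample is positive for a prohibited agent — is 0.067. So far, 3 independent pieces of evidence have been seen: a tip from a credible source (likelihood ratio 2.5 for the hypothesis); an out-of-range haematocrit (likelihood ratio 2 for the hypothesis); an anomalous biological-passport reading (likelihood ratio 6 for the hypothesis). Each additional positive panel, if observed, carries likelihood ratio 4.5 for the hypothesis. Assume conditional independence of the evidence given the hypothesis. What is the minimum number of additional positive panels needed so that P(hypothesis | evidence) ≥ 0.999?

5

Prior odds = 0.067/0.933 = 67/933.
Combined Bayes factor of the evidence already in hand = 2.5 × 2 × 6 = 30.
Odds after that evidence = (67/933) × 30 = 670/311.
Target odds = 0.999/0.001 = 999.
Need 4.5ⁿ ≥ 999 ÷ (670/311) = 310689/670.
4.5⁴ = 410.0625 falls short of 310689/670 but 4.5⁵ = 1845.28125 reaches it, so n = 5.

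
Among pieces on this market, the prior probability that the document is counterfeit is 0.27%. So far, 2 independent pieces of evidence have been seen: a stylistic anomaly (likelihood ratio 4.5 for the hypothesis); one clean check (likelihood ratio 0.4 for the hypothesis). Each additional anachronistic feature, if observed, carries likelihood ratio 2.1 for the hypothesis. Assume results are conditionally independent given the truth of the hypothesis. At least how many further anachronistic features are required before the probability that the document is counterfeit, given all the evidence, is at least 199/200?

15

Prior odds = 0.0027/0.9973 = 27/9973.
Combined Bayes factor of the evidence already in hand = 4.5 × 0.4 = 1.8.
Odds after that evidence = (27/9973) × 1.8 = 243/49865.
Target odds = 0.995/0.005 = 199.
Need 2.1ⁿ ≥ 199 ÷ (243/49865) = 9923135/243.
2.1¹⁴ ≈32439.2 falls short of 9923135/243 but 2.1¹⁵ ≈68122.3 reaches it, so n = 15.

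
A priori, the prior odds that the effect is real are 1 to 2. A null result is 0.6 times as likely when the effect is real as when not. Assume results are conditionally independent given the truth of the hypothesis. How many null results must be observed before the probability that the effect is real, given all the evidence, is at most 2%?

7

Prior odds = 0.5.
Likelihood ratio per null result = 0.6.
Target odds: 0.02 ÷ 0.98 = 1/49.
Need 0.5 × 0.6ⁿ ≤ 1/49, i.e. 0.6ⁿ ≤ 2/49.
0.6⁶ = 729/15625 is still above 2/49 but 0.6⁷ = 2187/78125 is at or below it, so n = 7.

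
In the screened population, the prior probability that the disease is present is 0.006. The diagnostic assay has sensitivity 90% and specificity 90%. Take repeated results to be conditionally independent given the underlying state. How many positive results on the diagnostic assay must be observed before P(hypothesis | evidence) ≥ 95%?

4

Prior odds: 0.006 ÷ 0.994 = 3/497.
False-positive rate = 1 − 0.9 = 0.1; likelihood ratio of a positive = 0.9/0.1 = 9.
Target posterior odds = 0.95/0.05 = 19.
Require 9ⁿ ≥ 19 ÷ (3/497) = 9443/3.
9³ = 729 falls short of 9443/3 but 9⁴ = 6561 reaches it, so n = 4.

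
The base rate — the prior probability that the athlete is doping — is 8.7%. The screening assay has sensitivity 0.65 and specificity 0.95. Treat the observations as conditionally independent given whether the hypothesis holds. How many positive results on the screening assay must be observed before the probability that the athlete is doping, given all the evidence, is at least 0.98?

3

Prior odds: 0.087 ÷ 0.913 = 87/913.
False-positive rate = 1 − 0.95 = 0.05; likelihood ratio of a positive = 0.65/0.05 = 13.
Target odds: 0.98 ÷ 0.02 = 49.
Require 13ⁿ ≥ 49 ÷ (87/913) = 44737/87.
13² = 169 falls short of 44737/87 but 13³ = 2197 reaches it, so n = 3.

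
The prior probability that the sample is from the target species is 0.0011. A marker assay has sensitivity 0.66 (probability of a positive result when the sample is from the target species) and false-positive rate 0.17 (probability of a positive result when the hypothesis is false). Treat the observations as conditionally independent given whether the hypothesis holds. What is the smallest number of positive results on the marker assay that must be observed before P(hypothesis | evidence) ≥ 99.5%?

Prior odds = 0.0011/0.9989 = 11/9989.
Likelihood ratio of a positive result = 0.66/0.17 = 66/17.
Target posterior odds = 0.995/0.005 = 199.
Require (66/17)ⁿ ≥ 199 ÷ (11/9989) = 1987811/11.
(66/17)⁸ ≈51613.1 falls short of 1987811/11 but (66/17)⁹ ≈200380 reaches it, so n = 9.

9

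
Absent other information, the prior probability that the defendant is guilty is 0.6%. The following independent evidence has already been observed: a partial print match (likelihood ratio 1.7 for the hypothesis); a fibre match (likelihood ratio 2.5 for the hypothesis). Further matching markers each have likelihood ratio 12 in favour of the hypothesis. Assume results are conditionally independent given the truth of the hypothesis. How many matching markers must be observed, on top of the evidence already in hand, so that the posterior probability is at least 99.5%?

Prior odds = 0.006/0.994 = 3/497.
Combined Bayes factor of the evidence already in hand = 1.7 × 2.5 = 4.25.
Odds after that evidence = (3/497) × 4.25 = 51/1988.
Target odds = 0.995/0.005 = 199.
Need 12ⁿ ≥ 199 ÷ (51/1988) = 395612/51.
12³ = 1728 falls short of 395612/51 but 12⁴ = 20736 reaches it, so n = 4.

4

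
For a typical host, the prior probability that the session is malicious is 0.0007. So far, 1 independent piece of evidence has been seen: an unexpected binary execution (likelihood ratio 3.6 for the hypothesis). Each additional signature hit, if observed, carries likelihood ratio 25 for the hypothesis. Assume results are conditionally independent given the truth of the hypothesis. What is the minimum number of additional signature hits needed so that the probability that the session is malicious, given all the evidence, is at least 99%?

4

Prior odds = 0.0007/0.9993 = 7/9993.
Bayes factor of the evidence already in hand = 3.6.
Odds after that evidence = (7/9993) × 3.6 = 42/16655.
Target odds = 0.99/0.01 = 99.
Need 25ⁿ ≥ 99 ÷ (42/16655) = 549615/14.
25³ = 15625 falls short of 549615/14 but 25⁴ = 390625 reaches it, so n = 4.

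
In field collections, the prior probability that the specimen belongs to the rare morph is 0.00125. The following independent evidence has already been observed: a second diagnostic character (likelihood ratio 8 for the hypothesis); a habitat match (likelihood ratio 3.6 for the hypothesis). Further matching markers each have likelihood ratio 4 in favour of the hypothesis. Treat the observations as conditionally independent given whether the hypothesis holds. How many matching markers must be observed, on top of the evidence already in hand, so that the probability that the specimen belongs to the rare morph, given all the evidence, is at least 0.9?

4

Prior odds = 0.00125/0.99875 = 1/799.
Combined Bayes factor of the evidence already in hand = 8 × 3.6 = 28.8.
Odds after that evidence = (1/799) × 28.8 = 144/3995.
Target odds = 0.9/0.1 = 9.
Need 4ⁿ ≥ 9 ÷ (144/3995) = 249.6875.
4³ = 64 falls short of 249.6875 but 4⁴ = 256 reaches it, so n = 4.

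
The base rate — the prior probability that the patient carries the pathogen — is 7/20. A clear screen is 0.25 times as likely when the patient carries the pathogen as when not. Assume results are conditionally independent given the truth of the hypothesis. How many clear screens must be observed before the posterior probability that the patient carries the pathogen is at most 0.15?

1

Prior odds: 0.35 ÷ 0.65 = 7/13.
Likelihood ratio per clear screen = 0.25.
Target posterior odds = 0.15/0.85 = 3/17.
Need (7/13) × 0.25ⁿ ≤ 3/17, i.e. 0.25ⁿ ≤ 39/119.
0.25¹ = 0.25, which is already at or below the required 39/119; so n = 1.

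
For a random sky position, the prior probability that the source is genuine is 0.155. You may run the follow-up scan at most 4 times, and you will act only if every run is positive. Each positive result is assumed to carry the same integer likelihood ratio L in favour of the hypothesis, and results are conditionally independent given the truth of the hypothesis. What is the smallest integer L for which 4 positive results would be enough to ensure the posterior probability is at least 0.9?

Prior odds = 0.155/0.845 = 31/169.
Target odds = 0.9/0.1 = 9.
Need L⁴ ≥ 9 ÷ (31/169) = 1521/31.
2⁴ = 16 < 1521/31 ≤ 81 = 3⁴, so L = 3.

3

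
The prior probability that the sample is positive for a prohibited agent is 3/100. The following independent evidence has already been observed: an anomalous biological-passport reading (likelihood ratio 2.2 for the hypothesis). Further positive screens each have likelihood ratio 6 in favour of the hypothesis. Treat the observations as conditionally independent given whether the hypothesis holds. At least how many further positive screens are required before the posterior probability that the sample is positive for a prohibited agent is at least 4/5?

3

Prior odds = 0.03/0.97 = 3/97.
Bayes factor of the evidence already in hand = 2.2.
Odds after that evidence = (3/97) × 2.2 = 33/485.
Target odds = 0.8/0.2 = 4.
Need 6ⁿ ≥ 4 ÷ (33/485) = 1940/33.
6² = 36 falls short of 1940/33 but 6³ = 216 reaches it, so n = 3.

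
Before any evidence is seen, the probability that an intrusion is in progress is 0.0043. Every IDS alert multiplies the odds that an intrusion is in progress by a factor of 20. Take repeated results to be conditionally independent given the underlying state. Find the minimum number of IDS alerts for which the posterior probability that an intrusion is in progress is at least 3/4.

Prior odds: 0.0043 ÷ 0.9957 = 43/9957.
Likelihood ratio per IDS alert = 20.
Target odds: 0.75 ÷ 0.25 = 3.
Require 20ⁿ ≥ 3 ÷ (43/9957) = 29871/43.
20² = 400 falls short of 29871/43 but 20³ = 8000 reaches it, so n = 3.

3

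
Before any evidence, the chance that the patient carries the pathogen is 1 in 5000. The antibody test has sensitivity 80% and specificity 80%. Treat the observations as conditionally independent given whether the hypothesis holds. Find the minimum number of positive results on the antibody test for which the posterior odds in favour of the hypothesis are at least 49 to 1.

Prior odds: 0.0002 ÷ 0.9998 = 1/4999.
False-positive rate = 1 − 0.8 = 0.2; likelihood ratio of a positive = 0.8/0.2 = 4.
Target odds = 49.
Require 4ⁿ ≥ 49 ÷ (1/4999) = 244951.
4⁸ = 65536 falls short of 244951 but 4⁹ = 262144 reaches it, so n = 9.

9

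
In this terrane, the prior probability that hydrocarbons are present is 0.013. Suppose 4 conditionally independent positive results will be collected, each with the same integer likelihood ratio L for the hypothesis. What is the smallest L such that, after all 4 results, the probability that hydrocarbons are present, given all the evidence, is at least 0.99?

10

Prior odds = 0.013/0.987 = 13/987.
Target odds = 0.99/0.01 = 99.
Need L⁴ ≥ 99 ÷ (13/987) = 97713/13.
9⁴ = 6561 < 97713/13 ≤ 10000 = 10⁴, so L = 10.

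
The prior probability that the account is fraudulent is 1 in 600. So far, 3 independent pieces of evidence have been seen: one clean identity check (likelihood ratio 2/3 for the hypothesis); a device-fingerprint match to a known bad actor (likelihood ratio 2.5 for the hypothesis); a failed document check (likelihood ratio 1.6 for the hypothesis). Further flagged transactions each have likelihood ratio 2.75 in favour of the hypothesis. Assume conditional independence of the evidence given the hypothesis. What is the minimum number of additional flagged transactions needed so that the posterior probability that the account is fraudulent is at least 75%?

Prior odds = (1/600)/(599/600) = 1/599.
Combined Bayes factor of the evidence already in hand = (2/3) × 2.5 × 1.6 = 8/3.
Odds after that evidence = (1/599) × 8/3 = 8/1797.
Target odds = 0.75/0.25 = 3.
Need 2.75ⁿ ≥ 3 ÷ (8/1797) = 673.875.
2.75⁶ = 1771561/4096 falls short of 673.875 but 2.75⁷ = 19487171/16384 reaches it, so n = 7.

7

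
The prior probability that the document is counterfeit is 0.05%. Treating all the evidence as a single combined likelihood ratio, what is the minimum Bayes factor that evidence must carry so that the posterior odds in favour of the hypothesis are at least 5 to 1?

Prior odds = 0.0005/0.9995 = 1/1999.
Target odds = 5.
Required Bayes factor = 5 ÷ (1/1999) = 9995.

9995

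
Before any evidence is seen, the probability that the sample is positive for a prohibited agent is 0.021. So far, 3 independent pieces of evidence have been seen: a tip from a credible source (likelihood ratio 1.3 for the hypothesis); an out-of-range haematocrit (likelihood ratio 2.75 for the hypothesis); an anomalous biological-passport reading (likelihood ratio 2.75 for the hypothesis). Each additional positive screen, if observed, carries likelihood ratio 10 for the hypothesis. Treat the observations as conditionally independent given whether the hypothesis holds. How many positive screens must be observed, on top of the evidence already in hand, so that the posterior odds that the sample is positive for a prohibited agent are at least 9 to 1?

2

Prior odds = 0.021/0.979 = 21/979.
Combined Bayes factor of the evidence already in hand = 1.3 × 2.75 × 2.75 = 9.83125.
Odds after that evidence = (21/979) × 9.83125 = 3003/14240.
Target odds = 9.
Need 10ⁿ ≥ 9 ÷ (3003/14240) = 42720/1001.
10¹ = 10 falls short of 42720/1001 but 10² = 100 reaches it, so n = 2.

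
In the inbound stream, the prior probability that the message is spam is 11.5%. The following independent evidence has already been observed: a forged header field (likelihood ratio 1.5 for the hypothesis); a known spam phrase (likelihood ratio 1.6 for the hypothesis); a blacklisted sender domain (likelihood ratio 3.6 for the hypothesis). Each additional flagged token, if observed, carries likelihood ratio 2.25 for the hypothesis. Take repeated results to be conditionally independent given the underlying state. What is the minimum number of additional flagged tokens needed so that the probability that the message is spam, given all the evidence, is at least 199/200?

7

Prior odds = 0.115/0.885 = 23/177.
Combined Bayes factor of the evidence already in hand = 1.5 × 1.6 × 3.6 = 8.64.
Odds after that evidence = (23/177) × 8.64 = 1656/1475.
Target odds = 0.995/0.005 = 199.
Need 2.25ⁿ ≥ 199 ÷ (1656/1475) = 293525/1656.
2.25⁶ = 531441/4096 falls short of 293525/1656 but 2.25⁷ = 4782969/16384 reaches it, so n = 7.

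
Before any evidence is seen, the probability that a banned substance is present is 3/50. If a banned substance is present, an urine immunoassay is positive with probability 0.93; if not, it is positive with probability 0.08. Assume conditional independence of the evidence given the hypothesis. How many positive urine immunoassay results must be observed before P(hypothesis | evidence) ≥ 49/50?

3

Prior odds = 0.06/0.94 = 3/47.
Likelihood ratio of a positive = 0.93/0.08 = 11.625.
Target posterior odds = 0.98/0.02 = 49.
Need (3/47) × 11.625ⁿ ≥ 49, i.e. 11.625ⁿ ≥ 2303/3.
11.625² = 135.140625 falls short of 2303/3 but 11.625³ = 804357/512 reaches it, so n = 3.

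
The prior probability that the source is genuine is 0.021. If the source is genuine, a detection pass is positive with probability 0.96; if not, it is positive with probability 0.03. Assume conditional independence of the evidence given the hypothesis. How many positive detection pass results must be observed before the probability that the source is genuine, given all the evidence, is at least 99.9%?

4

Prior odds = 0.021/0.979 = 21/979.
Likelihood ratio of a positive = 0.96/0.03 = 32.
Target posterior odds = 0.999/0.001 = 999.
Need (21/979) × 32ⁿ ≥ 999, i.e. 32ⁿ ≥ 326007/7.
32³ = 32768 falls short of 326007/7 but 32⁴ = 1048576 reaches it, so n = 4.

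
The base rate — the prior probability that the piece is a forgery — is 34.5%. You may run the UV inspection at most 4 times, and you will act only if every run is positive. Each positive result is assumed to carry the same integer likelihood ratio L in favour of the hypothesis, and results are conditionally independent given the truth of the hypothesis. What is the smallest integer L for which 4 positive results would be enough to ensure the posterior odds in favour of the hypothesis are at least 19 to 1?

3

Prior odds = 0.345/0.655 = 69/131.
Target odds = 19.
Need L⁴ ≥ 19 ÷ (69/131) = 2489/69.
2⁴ = 16 < 2489/69 ≤ 81 = 3⁴, so L = 3.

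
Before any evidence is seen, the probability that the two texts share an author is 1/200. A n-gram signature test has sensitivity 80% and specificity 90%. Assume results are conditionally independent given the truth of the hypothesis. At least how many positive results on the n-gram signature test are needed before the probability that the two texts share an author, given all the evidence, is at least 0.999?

6

Prior odds: 0.005 ÷ 0.995 = 1/199.
False-positive rate = 1 − 0.9 = 0.1; likelihood ratio of a positive = 0.8/0.1 = 8.
Target posterior odds = 0.999/0.001 = 999.
Need (1/199) × 8ⁿ ≥ 999, i.e. 8ⁿ ≥ 198801.
8⁵ = 32768 falls short of 198801 but 8⁶ = 262144 reaches it, so n = 6.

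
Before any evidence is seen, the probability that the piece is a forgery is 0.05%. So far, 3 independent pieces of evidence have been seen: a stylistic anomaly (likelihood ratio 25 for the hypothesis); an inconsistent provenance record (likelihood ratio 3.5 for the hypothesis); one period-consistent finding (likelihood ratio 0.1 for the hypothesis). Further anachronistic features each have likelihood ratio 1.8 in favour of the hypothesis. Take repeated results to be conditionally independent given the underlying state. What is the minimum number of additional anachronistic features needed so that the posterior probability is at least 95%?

15

Prior odds = 0.0005/0.9995 = 1/1999.
Combined Bayes factor of the evidence already in hand = 25 × 3.5 × 0.1 = 8.75.
Odds after that evidence = (1/1999) × 8.75 = 35/7996.
Target odds = 0.95/0.05 = 19.
Need 1.8ⁿ ≥ 19 ÷ (35/7996) = 151924/35.
1.8¹⁴ ≈3748.13 falls short of 151924/35 but 1.8¹⁵ ≈6746.64 reaches it, so n = 15.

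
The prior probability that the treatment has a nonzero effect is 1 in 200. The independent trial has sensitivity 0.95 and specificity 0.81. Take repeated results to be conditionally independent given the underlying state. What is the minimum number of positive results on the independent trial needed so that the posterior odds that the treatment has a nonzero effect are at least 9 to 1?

5

Prior odds = 0.005/0.995 = 1/199.
False-positive rate = 1 − 0.81 = 0.19; likelihood ratio of a positive = 0.95/0.19 = 5.
Target odds = 9.
Need (1/199) × 5ⁿ ≥ 9, i.e. 5ⁿ ≥ 1791.
5⁴ = 625 falls short of 1791 but 5⁵ = 3125 reaches it, so n = 5.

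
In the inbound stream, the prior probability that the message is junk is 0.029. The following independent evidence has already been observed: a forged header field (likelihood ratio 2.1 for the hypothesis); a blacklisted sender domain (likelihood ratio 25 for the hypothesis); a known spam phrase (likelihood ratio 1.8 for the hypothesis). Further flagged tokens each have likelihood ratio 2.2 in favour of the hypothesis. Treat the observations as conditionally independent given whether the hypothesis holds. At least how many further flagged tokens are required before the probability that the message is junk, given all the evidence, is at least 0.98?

Prior odds = 0.029/0.971 = 29/971.
Combined Bayes factor of the evidence already in hand = 2.1 × 25 × 1.8 = 94.5.
Odds after that evidence = (29/971) × 94.5 = 5481/1942.
Target odds = 0.98/0.02 = 49.
Need 2.2ⁿ ≥ 49 ÷ (5481/1942) = 13594/783.
2.2³ = 10.648 falls short of 13594/783 but 2.2⁴ = 23.4256 reaches it, so n = 4.

4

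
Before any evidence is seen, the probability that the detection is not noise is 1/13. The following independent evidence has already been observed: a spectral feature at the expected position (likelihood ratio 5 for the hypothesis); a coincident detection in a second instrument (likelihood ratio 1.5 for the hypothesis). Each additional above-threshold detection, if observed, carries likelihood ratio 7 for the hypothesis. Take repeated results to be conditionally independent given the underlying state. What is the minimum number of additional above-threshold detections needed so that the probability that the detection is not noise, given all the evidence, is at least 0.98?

Prior odds = (1/13)/(12/13) = 1/12.
Combined Bayes factor of the evidence already in hand = 5 × 1.5 = 7.5.
Odds after that evidence = (1/12) × 7.5 = 0.625.
Target odds = 0.98/0.02 = 49.
Need 7ⁿ ≥ 49 ÷ 0.625 = 78.4.
7² = 49 falls short of 78.4 but 7³ = 343 reaches it, so n = 3.

3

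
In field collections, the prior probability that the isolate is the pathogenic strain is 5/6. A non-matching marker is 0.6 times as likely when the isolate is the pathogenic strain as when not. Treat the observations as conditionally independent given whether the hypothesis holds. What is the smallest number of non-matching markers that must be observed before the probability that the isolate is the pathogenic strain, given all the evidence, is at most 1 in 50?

Prior odds = (5/6)/(1/6) = 5.
Likelihood ratio per non-matching marker = 0.6.
Target posterior odds = 0.02/0.98 = 1/49.
Need 5 × 0.6ⁿ ≤ 1/49, i.e. 0.6ⁿ ≤ 1/245.
0.6¹⁰ = 59049/9765625 is still above 1/245 but 0.6¹¹ = 177147/48828125 is at or below it, so n = 11.

11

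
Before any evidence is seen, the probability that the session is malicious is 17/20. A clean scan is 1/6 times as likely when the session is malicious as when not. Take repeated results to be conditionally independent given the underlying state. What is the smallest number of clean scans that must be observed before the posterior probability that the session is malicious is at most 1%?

Prior odds = 0.85/0.15 = 17/3.
Likelihood ratio per clean scan = 1/6.
Target odds: 0.01 ÷ 0.99 = 1/99.
Require (1/6)ⁿ ≤ 1/99 ÷ (17/3) = 1/561.
(1/6)³ = 1/216 is still above 1/561 but (1/6)⁴ = 1/1296 is at or below it, so n = 4.

4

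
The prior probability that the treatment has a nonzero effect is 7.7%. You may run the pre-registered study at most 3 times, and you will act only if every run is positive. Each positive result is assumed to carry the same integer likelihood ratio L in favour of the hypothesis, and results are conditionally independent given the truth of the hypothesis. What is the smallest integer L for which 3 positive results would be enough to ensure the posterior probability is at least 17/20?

Prior odds = 0.077/0.923 = 77/923.
Target odds = 0.85/0.15 = 17/3.
Need L³ ≥ 17/3 ÷ (77/923) = 15691/231.
4³ = 64 < 15691/231 ≤ 125 = 5³, so L = 5.

5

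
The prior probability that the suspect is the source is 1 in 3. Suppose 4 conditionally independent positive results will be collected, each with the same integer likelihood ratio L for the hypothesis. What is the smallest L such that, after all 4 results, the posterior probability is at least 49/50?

4

Prior odds = (1/3)/(2/3) = 0.5.
Target odds = 0.98/0.02 = 49.
Need L⁴ ≥ 49 ÷ 0.5 = 98.
3⁴ = 81 < 98 ≤ 256 = 4⁴, so L = 4.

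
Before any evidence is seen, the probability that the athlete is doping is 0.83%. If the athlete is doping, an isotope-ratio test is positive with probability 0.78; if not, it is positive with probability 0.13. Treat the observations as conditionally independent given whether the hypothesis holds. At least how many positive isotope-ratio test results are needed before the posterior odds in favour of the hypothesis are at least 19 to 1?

5

Prior odds = 0.0083/0.9917 = 83/9917.
Likelihood ratio of a positive = 0.78/0.13 = 6.
Target odds = 19.
Require 6ⁿ ≥ 19 ÷ (83/9917) = 188423/83.
6⁴ = 1296 falls short of 188423/83 but 6⁵ = 7776 reaches it, so n = 5.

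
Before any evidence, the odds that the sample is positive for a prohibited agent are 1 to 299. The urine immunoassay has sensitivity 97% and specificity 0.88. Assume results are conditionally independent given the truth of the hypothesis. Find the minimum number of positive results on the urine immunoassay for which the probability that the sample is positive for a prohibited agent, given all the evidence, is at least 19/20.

Prior odds = 1/299.
False-positive rate = 1 − 0.88 = 0.12; likelihood ratio of a positive = 0.97/0.12 = 97/12.
Target posterior odds = 0.95/0.05 = 19.
Require (97/12)ⁿ ≥ 19 ÷ (1/299) = 5681.
(97/12)⁴ = 88529281/20736 falls short of 5681 but (97/12)⁵ ≈34510.6 reaches it, so n = 5.

5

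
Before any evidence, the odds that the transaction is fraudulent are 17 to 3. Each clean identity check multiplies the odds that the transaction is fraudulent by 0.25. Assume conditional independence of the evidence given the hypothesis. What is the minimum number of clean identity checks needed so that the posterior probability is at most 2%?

5

Prior odds = 17/3.
Likelihood ratio per clean identity check = 0.25.
Target odds: 0.02 ÷ 0.98 = 1/49.
Need (17/3) × 0.25ⁿ ≤ 1/49, i.e. 0.25ⁿ ≤ 3/833.
0.25⁴ = 0.00390625 is still above 3/833 but 0.25⁵ = 1/1024 is at or below it, so n = 5.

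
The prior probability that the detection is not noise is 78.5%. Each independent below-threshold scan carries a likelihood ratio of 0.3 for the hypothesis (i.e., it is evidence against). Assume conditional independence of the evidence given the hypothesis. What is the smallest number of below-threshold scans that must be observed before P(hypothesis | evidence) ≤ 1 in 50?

Prior odds = 0.785/0.215 = 157/43.
Likelihood ratio per below-threshold scan = 0.3.
Target odds: 0.02 ÷ 0.98 = 1/49.
Require 0.3ⁿ ≤ 1/49 ÷ (157/43) = 43/7693.
0.3⁴ = 0.0081 is still above 43/7693 but 0.3⁵ = 243/100000 is at or below it, so n = 5.

5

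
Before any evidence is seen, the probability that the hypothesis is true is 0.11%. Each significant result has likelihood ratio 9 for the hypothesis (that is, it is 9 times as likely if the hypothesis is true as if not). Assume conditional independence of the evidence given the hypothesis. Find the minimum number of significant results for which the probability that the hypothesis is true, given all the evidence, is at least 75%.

4

Prior odds = 0.0011/0.9989 = 11/9989.
Likelihood ratio per significant result = 9.
Target odds: 0.75 ÷ 0.25 = 3.
Need (11/9989) × 9ⁿ ≥ 3, i.e. 9ⁿ ≥ 29967/11.
9³ = 729 falls short of 29967/11 but 9⁴ = 6561 reaches it, so n = 4.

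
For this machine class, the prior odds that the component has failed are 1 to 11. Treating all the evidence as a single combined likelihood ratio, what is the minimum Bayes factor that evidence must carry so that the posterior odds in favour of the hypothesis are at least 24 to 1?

264

Prior odds = 1/11.
Target odds = 24.
Required Bayes factor = 24 ÷ (1/11) = 264.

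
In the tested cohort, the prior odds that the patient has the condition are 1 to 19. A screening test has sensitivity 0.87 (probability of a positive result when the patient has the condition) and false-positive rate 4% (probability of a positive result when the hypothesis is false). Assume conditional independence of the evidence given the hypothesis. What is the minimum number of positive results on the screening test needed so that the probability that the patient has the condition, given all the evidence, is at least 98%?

3

Prior odds = 1/19.
Likelihood ratio of a positive result = 0.87/0.04 = 21.75.
Target odds: 0.98 ÷ 0.02 = 49.
Need (1/19) × 21.75ⁿ ≥ 49, i.e. 21.75ⁿ ≥ 931.
21.75² = 473.0625 falls short of 931 but 21.75³ = 658503/64 reaches it, so n = 3.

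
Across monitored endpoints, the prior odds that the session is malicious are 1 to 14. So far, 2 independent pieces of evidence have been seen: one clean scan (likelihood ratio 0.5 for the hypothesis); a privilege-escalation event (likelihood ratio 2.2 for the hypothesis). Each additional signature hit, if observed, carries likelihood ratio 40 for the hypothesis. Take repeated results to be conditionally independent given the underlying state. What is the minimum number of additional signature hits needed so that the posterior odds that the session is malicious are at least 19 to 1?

Prior odds = 1/14.
Combined Bayes factor of the evidence already in hand = 0.5 × 2.2 = 1.1.
Odds after that evidence = (1/14) × 1.1 = 11/140.
Target odds = 19.
Need 40ⁿ ≥ 19 ÷ (11/140) = 2660/11.
40¹ = 40 falls short of 2660/11 but 40² = 1600 reaches it, so n = 2.

2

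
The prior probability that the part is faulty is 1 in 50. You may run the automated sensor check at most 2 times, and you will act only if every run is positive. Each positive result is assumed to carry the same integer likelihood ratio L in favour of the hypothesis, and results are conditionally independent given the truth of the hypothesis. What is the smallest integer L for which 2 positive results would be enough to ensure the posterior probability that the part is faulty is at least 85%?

17

Prior odds = 0.02/0.98 = 1/49.
Target odds = 0.85/0.15 = 17/3.
Need L² ≥ 17/3 ÷ (1/49) = 833/3.
16² = 256 < 833/3 ≤ 289 = 17², so L = 17.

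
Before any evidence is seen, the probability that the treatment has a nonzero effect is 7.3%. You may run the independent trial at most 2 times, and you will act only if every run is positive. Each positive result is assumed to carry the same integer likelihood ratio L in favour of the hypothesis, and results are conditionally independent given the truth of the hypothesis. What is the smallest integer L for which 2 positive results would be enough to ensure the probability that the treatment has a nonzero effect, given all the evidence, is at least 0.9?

Prior odds = 0.073/0.927 = 73/927.
Target odds = 0.9/0.1 = 9.
Need L² ≥ 9 ÷ (73/927) = 8343/73.
10² = 100 < 8343/73 ≤ 121 = 11², so L = 11.

11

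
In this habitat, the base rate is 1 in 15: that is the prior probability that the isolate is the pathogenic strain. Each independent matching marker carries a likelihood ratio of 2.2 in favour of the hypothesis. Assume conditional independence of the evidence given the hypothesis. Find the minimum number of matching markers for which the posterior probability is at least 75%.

Prior odds = (1/15)/(14/15) = 1/14.
Likelihood ratio per matching marker = 2.2.
Target odds: 0.75 ÷ 0.25 = 3.
Require 2.2ⁿ ≥ 3 ÷ (1/14) = 42.
2.2⁴ = 23.4256 falls short of 42 but 2.2⁵ = 51.53632 reaches it, so n = 5.

5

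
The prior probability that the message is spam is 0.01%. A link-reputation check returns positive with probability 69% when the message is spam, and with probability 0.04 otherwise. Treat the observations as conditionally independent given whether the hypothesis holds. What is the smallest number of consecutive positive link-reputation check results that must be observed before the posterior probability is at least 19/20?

5

Prior odds = 0.0001/0.9999 = 1/9999.
Likelihood ratio of a positive result = 0.69/0.04 = 17.25.
Target posterior odds = 0.95/0.05 = 19.
Need (1/9999) × 17.25ⁿ ≥ 19, i.e. 17.25ⁿ ≥ 189981.
17.25⁴ = 22667121/256 falls short of 189981 but 17.25⁵ ≈1.52737e+06 reaches it, so n = 5.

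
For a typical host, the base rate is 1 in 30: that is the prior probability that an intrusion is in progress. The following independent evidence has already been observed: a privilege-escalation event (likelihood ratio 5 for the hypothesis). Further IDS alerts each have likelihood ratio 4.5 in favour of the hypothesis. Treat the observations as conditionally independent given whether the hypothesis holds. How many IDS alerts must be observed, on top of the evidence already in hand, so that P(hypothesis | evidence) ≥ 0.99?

Prior odds = (1/30)/(29/30) = 1/29.
Bayes factor of the evidence already in hand = 5.
Odds after that evidence = (1/29) × 5 = 5/29.
Target odds = 0.99/0.01 = 99.
Need 4.5ⁿ ≥ 99 ÷ (5/29) = 574.2.
4.5⁴ = 410.0625 falls short of 574.2 but 4.5⁵ = 1845.28125 reaches it, so n = 5.

5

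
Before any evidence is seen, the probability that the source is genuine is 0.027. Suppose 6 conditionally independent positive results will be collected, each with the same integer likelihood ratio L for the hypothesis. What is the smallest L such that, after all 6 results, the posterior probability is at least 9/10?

3

Prior odds = 0.027/0.973 = 27/973.
Target odds = 0.9/0.1 = 9.
Need L⁶ ≥ 9 ÷ (27/973) = 973/3.
2⁶ = 64 < 973/3 ≤ 729 = 3⁶, so L = 3.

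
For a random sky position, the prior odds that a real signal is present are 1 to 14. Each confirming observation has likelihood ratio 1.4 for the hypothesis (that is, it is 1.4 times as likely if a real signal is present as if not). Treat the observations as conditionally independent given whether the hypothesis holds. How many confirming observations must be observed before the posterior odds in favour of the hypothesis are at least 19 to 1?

17

Prior odds = 1/14.
Likelihood ratio per confirming observation = 1.4.
Target odds = 19.
Require 1.4ⁿ ≥ 19 ÷ (1/14) = 266.
1.4¹⁶ ≈217.795 falls short of 266 but 1.4¹⁷ ≈304.913 reaches it, so n = 17.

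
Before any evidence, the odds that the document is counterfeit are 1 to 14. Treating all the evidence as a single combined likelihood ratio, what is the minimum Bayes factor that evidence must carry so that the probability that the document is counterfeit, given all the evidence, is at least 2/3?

Prior odds = 1/14.
Target odds = (2/3)/(1/3) = 2.
Required Bayes factor = 2 ÷ (1/14) = 28.

28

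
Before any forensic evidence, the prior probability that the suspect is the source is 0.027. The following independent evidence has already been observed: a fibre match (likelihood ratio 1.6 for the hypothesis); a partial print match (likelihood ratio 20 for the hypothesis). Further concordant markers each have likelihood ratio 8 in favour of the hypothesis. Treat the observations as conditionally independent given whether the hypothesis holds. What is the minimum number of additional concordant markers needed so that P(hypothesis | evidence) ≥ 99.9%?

Prior odds = 0.027/0.973 = 27/973.
Combined Bayes factor of the evidence already in hand = 1.6 × 20 = 32.
Odds after that evidence = (27/973) × 32 = 864/973.
Target odds = 0.999/0.001 = 999.
Need 8ⁿ ≥ 999 ÷ (864/973) = 1125.03125.
8³ = 512 falls short of 1125.03125 but 8⁴ = 4096 reaches it, so n = 4.

4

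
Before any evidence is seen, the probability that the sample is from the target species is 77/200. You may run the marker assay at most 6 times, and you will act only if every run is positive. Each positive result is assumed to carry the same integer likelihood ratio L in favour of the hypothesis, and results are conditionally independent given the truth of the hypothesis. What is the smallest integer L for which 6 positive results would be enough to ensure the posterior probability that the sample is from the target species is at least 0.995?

3

Prior odds = 0.385/0.615 = 77/123.
Target odds = 0.995/0.005 = 199.
Need L⁶ ≥ 199 ÷ (77/123) = 24477/77.
2⁶ = 64 < 24477/77 ≤ 729 = 3⁶, so L = 3.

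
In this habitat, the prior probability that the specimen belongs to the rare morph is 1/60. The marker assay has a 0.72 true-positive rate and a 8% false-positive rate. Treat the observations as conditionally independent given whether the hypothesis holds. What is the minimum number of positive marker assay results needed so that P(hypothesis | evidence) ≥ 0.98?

Prior odds: (1/60) ÷ (59/60) = 1/59.
Likelihood ratio of a positive result = 0.72/0.08 = 9.
Target odds: 0.98 ÷ 0.02 = 49.
Need (1/59) × 9ⁿ ≥ 49, i.e. 9ⁿ ≥ 2891.
9³ = 729 falls short of 2891 but 9⁴ = 6561 reaches it, so n = 4.

4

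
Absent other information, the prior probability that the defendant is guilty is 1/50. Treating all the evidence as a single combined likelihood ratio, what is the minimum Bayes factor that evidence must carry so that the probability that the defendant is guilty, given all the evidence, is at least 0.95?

931

Prior odds = 0.02/0.98 = 1/49.
Target odds = 0.95/0.05 = 19.
Required Bayes factor = 19 ÷ (1/49) = 931.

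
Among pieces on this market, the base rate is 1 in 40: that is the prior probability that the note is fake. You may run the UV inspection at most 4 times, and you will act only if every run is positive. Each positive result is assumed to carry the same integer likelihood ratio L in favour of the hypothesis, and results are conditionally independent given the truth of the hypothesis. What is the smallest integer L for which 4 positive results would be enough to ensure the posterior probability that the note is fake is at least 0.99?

8

Prior odds = 0.025/0.975 = 1/39.
Target odds = 0.99/0.01 = 99.
Need L⁴ ≥ 99 ÷ (1/39) = 3861.
7⁴ = 2401 < 3861 ≤ 4096 = 8⁴, so L = 8.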